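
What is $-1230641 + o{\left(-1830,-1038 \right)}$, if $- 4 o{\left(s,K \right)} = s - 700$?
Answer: $- \frac{2460017}{2} \approx -1.23 \cdot 10^{6}$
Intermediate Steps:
$o{\left(s,K \right)} = 175 - \frac{s}{4}$ ($o{\left(s,K \right)} = - \frac{s - 700}{4} = - \frac{-700 + s}{4} = 175 - \frac{s}{4}$)
$-1230641 + o{\left(-1830,-1038 \right)} = -1230641 + \left(175 - - \frac{915}{2}\right) = -1230641 + \left(175 + \frac{915}{2}\right) = -1230641 + \frac{1265}{2} = - \frac{2460017}{2}$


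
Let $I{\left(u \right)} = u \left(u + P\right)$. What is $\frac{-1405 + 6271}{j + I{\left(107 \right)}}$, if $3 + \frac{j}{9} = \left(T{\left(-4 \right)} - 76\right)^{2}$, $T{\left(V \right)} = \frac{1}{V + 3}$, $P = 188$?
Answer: $\frac{4866}{84899} \approx 0.057315$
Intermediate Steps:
$T{\left(V \right)} = \frac{1}{3 + V}$
$I{\left(u \right)} = u \left(188 + u\right)$ ($I{\left(u \right)} = u \left(u + 188\right) = u \left(188 + u\right)$)
$j = 53334$ ($j = -27 + 9 \left(\frac{1}{3 - 4} - 76\right)^{2} = -27 + 9 \left(\frac{1}{-1} - 76\right)^{2} = -27 + 9 \left(-1 - 76\right)^{2} = -27 + 9 \left(-77\right)^{2} = -27 + 9 \cdot 5929 = -27 + 53361 = 53334$)
$\frac{-1405 + 6271}{j + I{\left(107 \right)}} = \frac{-1405 + 6271}{53334 + 107 \left(188 + 107\right)} = \frac{4866}{53334 + 107 \cdot 295} = \frac{4866}{53334 + 31565} = \frac{4866}{84899}$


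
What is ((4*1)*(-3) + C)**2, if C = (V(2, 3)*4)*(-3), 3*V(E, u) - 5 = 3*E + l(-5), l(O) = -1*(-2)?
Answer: 4096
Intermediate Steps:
l(O) = 2
V(E, u) = 7/3 + E (V(E, u) = 5/3 + (3*E + 2)/3 = 5/3 + (2 + 3*E)/3 = 5/3 + (2/3 + E) = 7/3 + E)
C = -52 (C = ((7/3 + 2)*4)*(-3) = ((13/3)*4)*(-3) = (52/3)*(-3) = -52)
((4*1)*(-3) + C)**2 = ((4*1)*(-3) - 52)**2 = (4*(-3) - 52)**2 = (-12 - 52)**2 = (-64)**2 = 4096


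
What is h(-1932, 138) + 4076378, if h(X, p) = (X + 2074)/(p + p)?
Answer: 562540235/138 ≈ 4.0764e+6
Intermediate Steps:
h(X, p) = (2074 + X)/(2*p) (h(X, p) = (2074 + X)/((2*p)) = (2074 + X)*(1/(2*p)) = (2074 + X)/(2*p))
h(-1932, 138) + 4076378 = (1/2)*(2074 - 1932)/138 + 4076378 = (1/2)*(1/138)*142 + 4076378 = 71/138 + 4076378 = 562540235/138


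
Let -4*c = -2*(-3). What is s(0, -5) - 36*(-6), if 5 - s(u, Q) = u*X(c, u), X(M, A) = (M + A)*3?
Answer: 221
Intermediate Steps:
c = -3/2 (c = -(-1)*(-3)/2 = -¼*6 = -3/2 ≈ -1.5000)
X(M, A) = 3*A + 3*M (X(M, A) = (A + M)*3 = 3*A + 3*M)
s(u, Q) = 5 - u*(-9/2 + 3*u) (s(u, Q) = 5 - u*(3*u + 3*(-3/2)) = 5 - u*(3*u - 9/2) = 5 - u*(-9/2 + 3*u))
s(0, -5) - 36*(-6) = (5 - 3/2*0*(-3 + 2*0)) - 36*(-6) = (5 - 3/2*0*(-3 + 0)) + 216 = (5 - 3/2*0*(-3)) + 216 = (5 + 0) + 216 = 5 + 216 = 221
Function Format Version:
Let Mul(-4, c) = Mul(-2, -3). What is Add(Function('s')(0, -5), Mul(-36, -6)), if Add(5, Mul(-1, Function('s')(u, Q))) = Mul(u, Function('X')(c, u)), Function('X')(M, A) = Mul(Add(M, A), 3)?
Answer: 221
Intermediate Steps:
c = Rational(-3, 2) (c = Mul(Rational(-1, 4), Mul(-2, -3)) = Mul(Rational(-1, 4), 6) = Rational(-3, 2) ≈ -1.5000)
Function('X')(M, A) = Add(Mul(3, A), Mul(3, M)) (Function('X')(M, A) = Mul(Add(A, M), 3) = Add(Mul(3, A), Mul(3, M)))
Function('s')(u, Q) = Add(5, Mul(-1, u, Add(Rational(-9, 2), Mul(3, u)))) (Function('s')(u, Q) = Add(5, Mul(-1, Mul(u, Add(Mul(3, u), Mul(3, Rational(-3, 2)))))) = Add(5, Mul(-1, Mul(u, Add(Mul(3, u), Rational(-9, 2))))) = Add(5, Mul(-1, Mul(u, Add(Rational(-9, 2), Mul(3, u))))) = Add(5, Mul(-1, u, Add(Rational(-9, 2), Mul(3, u)))))
Add(Function('s')(0, -5), Mul(-36, -6)) = Add(Add(5, Mul(Rational(-3, 2), 0, Add(-3, Mul(2, 0)))), Mul(-36, -6)) = Add(Add(5, Mul(Rational(-3, 2), 0, Add(-3, 0))), 216) = Add(Add(5, Mul(Rational(-3, 2), 0, -3)), 216) = Add(Add(5, 0), 216) = Add(5, 216) = 221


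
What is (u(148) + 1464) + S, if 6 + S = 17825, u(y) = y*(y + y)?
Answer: 63091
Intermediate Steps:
u(y) = 2*y² (u(y) = y*(2*y) = 2*y²)
S = 17819 (S = -6 + 17825 = 17819)
(u(148) + 1464) + S = (2*148² + 1464) + 17819 = (2*21904 + 1464) + 17819 = (43808 + 1464) + 17819 = 45272 + 17819 = 63091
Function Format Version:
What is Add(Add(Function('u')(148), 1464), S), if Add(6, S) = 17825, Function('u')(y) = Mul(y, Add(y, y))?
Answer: 63091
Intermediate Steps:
Function('u')(y) = Mul(2, Pow(y, 2)) (Function('u')(y) = Mul(y, Mul(2, y)) = Mul(2, Pow(y, 2)))
S = 17819 (S = Add(-6, 17825) = 17819)
Add(Add(Function('u')(148), 1464), S) = Add(Add(Mul(2, Pow(148, 2)), 1464), 17819) = Add(Add(Mul(2, 21904), 1464), 17819) = Add(Add(43808, 1464), 17819) = Add(45272, 17819) = 63091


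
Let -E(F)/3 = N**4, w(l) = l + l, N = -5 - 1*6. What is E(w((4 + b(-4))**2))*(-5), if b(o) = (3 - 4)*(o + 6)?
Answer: 219615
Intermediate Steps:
N = -11 (N = -5 - 6 = -11)
b(o) = -6 - o (b(o) = -(6 + o) = -6 - o)
w(l) = 2*l
E(F) = -43923 (E(F) = -3*(-11)**4 = -3*14641 = -43923)
E(w((4 + b(-4))**2))*(-5) = -43923*(-5) = 219615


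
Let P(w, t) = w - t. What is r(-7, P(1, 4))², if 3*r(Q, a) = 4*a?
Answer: 16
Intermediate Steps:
r(Q, a) = 4*a/3 (r(Q, a) = (4*a)/3 = 4*a/3)
r(-7, P(1, 4))² = (4*(1 - 1*4)/3)² = (4*(1 - 4)/3)² = ((4/3)*(-3))² = (-4)² = 16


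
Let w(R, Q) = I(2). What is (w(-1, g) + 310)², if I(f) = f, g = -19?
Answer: 97344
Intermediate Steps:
w(R, Q) = 2
(w(-1, g) + 310)² = (2 + 310)² = 312² = 97344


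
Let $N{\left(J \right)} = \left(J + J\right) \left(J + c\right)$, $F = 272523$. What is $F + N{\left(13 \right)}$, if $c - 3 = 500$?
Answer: $285939$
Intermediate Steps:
$c = 503$ ($c = 3 + 500 = 503$)
$N{\left(J \right)} = 2 J \left(503 + J\right)$ ($N{\left(J \right)} = \left(J + J\right) \left(J + 503\right) = 2 J \left(503 + J\right)$)
$F + N{\left(13 \right)} = 272523 + 2 \cdot 13 \left(503 + 13\right) = 272523 + 2 \cdot 13 \cdot 516 = 272523 + 13416 = 285939$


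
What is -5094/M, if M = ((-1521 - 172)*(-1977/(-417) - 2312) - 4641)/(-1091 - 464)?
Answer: 183507105/90385873 ≈ 2.0303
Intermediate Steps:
M = -542315238/216145 (M = (-1693*(-1977*(-1/417) - 2312) - 4641)/(-1555) = (-1693*(659/139 - 2312) - 4641)*(-1/1555) = (-1693*(-320709/139) - 4641)*(-1/1555) = (542960337/139 - 4641)*(-1/1555) = (542315238/139)*(-1/1555) = -542315238/216145 ≈ -2509.0)
-5094/M = -5094/(-542315238/216145) = -5094*(-216145/542315238) = 183507105/90385873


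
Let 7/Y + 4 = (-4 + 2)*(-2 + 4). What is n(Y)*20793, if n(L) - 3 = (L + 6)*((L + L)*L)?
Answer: 57742161/256 ≈ 2.2556e+5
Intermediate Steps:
Y = -7/8 (Y = 7/(-4 + (-4 + 2)*(-2 + 4)) = 7/(-4 - 2*2) = 7/(-4 - 4) = 7/(-8) = 7*(-1/8) = -7/8 ≈ -0.87500)
n(L) = 3 + 2*L**2*(6 + L) (n(L) = 3 + (L + 6)*((L + L)*L) = 3 + (6 + L)*((2*L)*L) = 3 + (6 + L)*(2*L**2) = 3 + 2*L**2*(6 + L))
n(Y)*20793 = (3 + 2*(-7/8)**3 + 12*(-7/8)**2)*20793 = (3 + 2*(-343/512) + 12*(49/64))*20793 = (3 - 343/256 + 147/16)*20793 = (2777/256)*20793 = 57742161/256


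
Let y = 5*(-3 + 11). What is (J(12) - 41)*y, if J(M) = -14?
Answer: -2200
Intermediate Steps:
y = 40 (y = 5*8 = 40)
(J(12) - 41)*y = (-14 - 41)*40 = -55*40 = -2200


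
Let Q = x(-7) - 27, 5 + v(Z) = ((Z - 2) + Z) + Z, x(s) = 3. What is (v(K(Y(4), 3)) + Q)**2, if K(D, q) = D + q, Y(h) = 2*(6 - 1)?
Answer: 64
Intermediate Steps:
Y(h) = 10 (Y(h) = 2*5 = 10)
v(Z) = -7 + 3*Z (v(Z) = -5 + (((Z - 2) + Z) + Z) = -5 + (((-2 + Z) + Z) + Z) = -5 + ((-2 + 2*Z) + Z) = -5 + (-2 + 3*Z) = -7 + 3*Z)
Q = -24 (Q = 3 - 27 = -24)
(v(K(Y(4), 3)) + Q)**2 = ((-7 + 3*(10 + 3)) - 24)**2 = ((-7 + 3*13) - 24)**2 = ((-7 + 39) - 24)**2 = (32 - 24)**2 = 8**2 = 64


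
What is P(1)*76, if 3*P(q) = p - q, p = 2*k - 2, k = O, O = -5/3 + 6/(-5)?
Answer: -9956/45 ≈ -221.24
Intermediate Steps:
O = -43/15 (O = -5*⅓ + 6*(-⅕) = -5/3 - 6/5 = -43/15 ≈ -2.8667)
k = -43/15 ≈ -2.8667
p = -116/15 (p = 2*(-43/15) - 2 = -86/15 - 2 = -116/15 ≈ -7.7333)
P(q) = -116/45 - q/3 (P(q) = (-116/15 - q)/3 = -116/45 - q/3)
P(1)*76 = (-116/45 - ⅓*1)*76 = (-116/45 - ⅓)*76 = -131/45*76 = -9956/45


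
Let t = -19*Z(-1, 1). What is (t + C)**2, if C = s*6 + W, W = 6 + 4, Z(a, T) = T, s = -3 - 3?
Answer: 2025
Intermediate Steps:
s = -6
W = 10
t = -19 (t = -19*1 = -19)
C = -26 (C = -6*6 + 10 = -36 + 10 = -26)
(t + C)**2 = (-19 - 26)**2 = (-45)**2 = 2025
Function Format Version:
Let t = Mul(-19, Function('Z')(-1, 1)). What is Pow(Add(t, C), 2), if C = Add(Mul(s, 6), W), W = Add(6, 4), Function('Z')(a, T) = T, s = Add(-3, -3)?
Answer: 2025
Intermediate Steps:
s = -6
W = 10
t = -19 (t = Mul(-19, 1) = -19)
C = -26 (C = Add(Mul(-6, 6), 10) = Add(-36, 10) = -26)
Pow(Add(t, C), 2) = Pow(Add(-19, -26), 2) = Pow(-45, 2) = 2025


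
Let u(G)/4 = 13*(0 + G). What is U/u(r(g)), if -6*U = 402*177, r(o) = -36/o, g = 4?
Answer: 3953/156 ≈ 25.340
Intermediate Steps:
u(G) = 52*G (u(G) = 4*(13*(0 + G)) = 4*(13*G) = 52*G)
U = -11859 (U = -67*177 = -1/6*71154 = -11859)
U/u(r(g)) = -11859/(52*(-36/4)) = -11859/(52*(-36*1/4)) = -11859/(52*(-9)) = -11859/(-468) = -11859*(-1/468) = 3953/156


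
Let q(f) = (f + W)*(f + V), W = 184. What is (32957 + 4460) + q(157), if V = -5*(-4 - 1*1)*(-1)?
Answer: 82429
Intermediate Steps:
V = -25 (V = -5*(-4 - 1)*(-1) = -5*(-5)*(-1) = 25*(-1) = -25)
q(f) = (-25 + f)*(184 + f) (q(f) = (f + 184)*(f - 25) = (184 + f)*(-25 + f) = (-25 + f)*(184 + f))
(32957 + 4460) + q(157) = (32957 + 4460) + (-4600 + 157² + 159*157) = 37417 + (-4600 + 24649 + 24963) = 37417 + 45012 = 82429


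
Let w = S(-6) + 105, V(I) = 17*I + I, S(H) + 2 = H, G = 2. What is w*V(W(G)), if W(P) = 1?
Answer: 1746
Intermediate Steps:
S(H) = -2 + H
V(I) = 18*I
w = 97 (w = (-2 - 6) + 105 = -8 + 105 = 97)
w*V(W(G)) = 97*(18*1) = 97*18 = 1746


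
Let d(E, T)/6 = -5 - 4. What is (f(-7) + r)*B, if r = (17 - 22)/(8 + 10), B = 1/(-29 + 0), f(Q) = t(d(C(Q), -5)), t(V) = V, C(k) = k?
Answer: 977/522 ≈ 1.8716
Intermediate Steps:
d(E, T) = -54 (d(E, T) = 6*(-5 - 4) = 6*(-9) = -54)
f(Q) = -54
B = -1/29 (B = 1/(-29) = -1/29 ≈ -0.034483)
r = -5/18 ≈ -0.27778
(f(-7) + r)*B = (-54 - 5/18)*(-1/29) = -977/18*(-1/29) = 977/522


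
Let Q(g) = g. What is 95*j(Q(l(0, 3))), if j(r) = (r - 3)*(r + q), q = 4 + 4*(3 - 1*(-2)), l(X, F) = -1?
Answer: -8740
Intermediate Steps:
q = 24 (q = 4 + 4*(3 + 2) = 4 + 4*5 = 4 + 20 = 24)
j(r) = (-3 + r)*(24 + r) (j(r) = (r - 3)*(r + 24) = (-3 + r)*(24 + r))
95*j(Q(l(0, 3))) = 95*(-72 + (-1)**2 + 21*(-1)) = 95*(-72 + 1 - 21) = 95*(-92) = -8740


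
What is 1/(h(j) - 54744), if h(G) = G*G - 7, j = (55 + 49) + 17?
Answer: -1/40110 ≈ -2.4931e-5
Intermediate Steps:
j = 121 (j = 104 + 17 = 121)
h(G) = -7 + G**2 (h(G) = G**2 - 7 = -7 + G**2)
1/(h(j) - 54744) = 1/((-7 + 121**2) - 54744) = 1/((-7 + 14641) - 54744) = 1/(14634 - 54744) = 1/(-40110) = -1/40110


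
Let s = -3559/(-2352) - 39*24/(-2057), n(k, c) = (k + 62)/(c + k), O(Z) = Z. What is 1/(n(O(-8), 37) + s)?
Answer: 140303856/537403171 ≈ 0.26108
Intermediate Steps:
n(k, c) = (62 + k)/(c + k)
s = 9522335/4838064 (s = -3559*(-1/2352) - 936*(-1/2057) = 3559/2352 + 936/2057 = 9522335/4838064 ≈ 1.9682)
1/(n(O(-8), 37) + s) = 1/((62 - 8)/(37 - 8) + 9522335/4838064) = 1/(54/29 + 9522335/4838064) = 1/(537403171/140303856) = 140303856/537403171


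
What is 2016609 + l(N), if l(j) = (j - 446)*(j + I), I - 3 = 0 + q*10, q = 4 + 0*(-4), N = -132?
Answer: 2068051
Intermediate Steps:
q = 4 (q = 4 + 0 = 4)
I = 43 (I = 3 + (0 + 4*10) = 3 + (0 + 40) = 3 + 40 = 43)
l(j) = (-446 + j)*(43 + j) (l(j) = (j - 446)*(j + 43) = (-446 + j)*(43 + j))
2016609 + l(N) = 2016609 + (-19178 + (-132)² - 403*(-132)) = 2016609 + (-19178 + 17424 + 53196) = 2016609 + 51442 = 2068051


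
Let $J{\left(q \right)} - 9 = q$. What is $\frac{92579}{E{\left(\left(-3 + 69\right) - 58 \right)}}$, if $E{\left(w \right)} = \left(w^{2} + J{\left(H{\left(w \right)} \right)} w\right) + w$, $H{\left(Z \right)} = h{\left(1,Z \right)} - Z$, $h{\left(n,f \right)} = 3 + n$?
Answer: $\frac{92579}{112} \approx 826.6$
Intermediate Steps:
$H{\left(Z \right)} = 4 - Z$ ($H{\left(Z \right)} = \left(3 + 1\right) - Z = 4 - Z$)
$J{\left(q \right)} = 9 + q$
$E{\left(w \right)} = w + w^{2} + w \left(13 - w\right)$ ($E{\left(w \right)} = \left(w^{2} + \left(9 - \left(-4 + w\right)\right) w\right) + w = \left(w^{2} + \left(13 - w\right) w\right) + w = \left(w^{2} + w \left(13 - w\right)\right) + w = w + w^{2} + w \left(13 - w\right)$)
$\frac{92579}{E{\left(\left(-3 + 69\right) - 58 \right)}} = \frac{92579}{14 \left(\left(-3 + 69\right) - 58\right)} = \frac{92579}{14 \left(66 - 58\right)} = \frac{92579}{14 \cdot 8} = \frac{92579}{112}$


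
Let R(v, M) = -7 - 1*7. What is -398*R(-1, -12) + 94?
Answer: 5666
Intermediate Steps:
R(v, M) = -14 (R(v, M) = -7 - 7 = -14)
-398*R(-1, -12) + 94 = -398*(-14) + 94 = 5572 + 94 = 5666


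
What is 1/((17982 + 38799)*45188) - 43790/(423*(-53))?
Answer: 12484138921171/6391457191548 ≈ 1.9533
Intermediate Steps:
1/((17982 + 38799)*45188) - 43790/(423*(-53)) = (1/45188)/56781 - 43790/(-22419) = (1/56781)*(1/45188) - 43790*(-1/22419) = 1/2565819828 + 43790/22419 = 12484138921171/6391457191548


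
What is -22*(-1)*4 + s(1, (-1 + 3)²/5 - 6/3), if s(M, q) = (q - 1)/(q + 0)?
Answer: 539/6 ≈ 89.833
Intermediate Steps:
s(M, q) = (-1 + q)/q
-22*(-1)*4 + s(1, (-1 + 3)²/5 - 6/3) = -22*(-1)*4 + (-1 + ((-1 + 3)²/5 - 6/3))/((-1 + 3)²/5 - 6/3) = 22*4 + (-1 + (2²*(⅕) - 6*⅓))/(2²*(⅕) - 6*⅓) = 88 + (-1 + (4*(⅕) - 2))/(4*(⅕) - 2) = 88 + (-1 + (⅘ - 2))/(⅘ - 2) = 88 + (-1 - 6/5)/(-6/5) = 88 - ⅚*(-11/5) = 88 + 11/6 = 539/6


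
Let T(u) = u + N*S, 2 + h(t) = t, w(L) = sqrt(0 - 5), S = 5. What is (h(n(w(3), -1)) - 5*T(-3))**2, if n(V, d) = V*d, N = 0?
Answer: (13 - I*sqrt(5))**2 ≈ 164.0 - 58.138*I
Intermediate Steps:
w(L) = I*sqrt(5) (w(L) = sqrt(-5) = I*sqrt(5))
h(t) = -2 + t
T(u) = u (T(u) = u + 0*5 = u + 0 = u)
(h(n(w(3), -1)) - 5*T(-3))**2 = ((-2 + (I*sqrt(5))*(-1)) - 5*(-3))**2 = ((-2 - I*sqrt(5)) + 15)**2 = (13 - I*sqrt(5))**2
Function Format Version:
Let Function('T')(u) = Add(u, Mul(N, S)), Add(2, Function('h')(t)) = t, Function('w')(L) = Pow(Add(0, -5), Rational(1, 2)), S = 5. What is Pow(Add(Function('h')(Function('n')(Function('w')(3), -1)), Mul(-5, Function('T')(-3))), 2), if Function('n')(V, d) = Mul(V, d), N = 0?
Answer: Pow(Add(13, Mul(-1, I, Pow(5, Rational(1, 2)))), 2) ≈ Add(164.00, Mul(-58.138, I))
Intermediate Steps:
Function('w')(L) = Mul(I, Pow(5, Rational(1, 2))) (Function('w')(L) = Pow(-5, Rational(1, 2)) = Mul(I, Pow(5, Rational(1, 2))))
Function('h')(t) = Add(-2, t)
Function('T')(u) = u (Function('T')(u) = Add(u, Mul(0, 5)) = Add(u, 0) = u)
Pow(Add(Function('h')(Function('n')(Function('w')(3), -1)), Mul(-5, Function('T')(-3))), 2) = Pow(Add(Add(-2, Mul(Mul(I, Pow(5, Rational(1, 2))), -1)), Mul(-5, -3)), 2) = Pow(Add(Add(-2, Mul(-1, I, Pow(5, Rational(1, 2)))), 15), 2) = Pow(Add(13, Mul(-1, I, Pow(5, Rational(1, 2)))), 2)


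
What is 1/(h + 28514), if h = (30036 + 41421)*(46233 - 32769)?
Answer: 1/962125562 ≈ 1.0394e-9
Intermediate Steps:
h = 962097048 (h = 71457*13464 = 962097048)
1/(h + 28514) = 1/(962097048 + 28514) = 1/962125562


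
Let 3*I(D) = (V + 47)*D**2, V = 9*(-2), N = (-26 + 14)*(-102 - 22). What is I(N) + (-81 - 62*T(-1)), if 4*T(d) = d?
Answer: 42806653/2 ≈ 2.1403e+7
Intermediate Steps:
N = 1488 (N = -12*(-124) = 1488)
V = -18
T(d) = d/4
I(D) = 29*D**2/3 (I(D) = ((-18 + 47)*D**2)/3 = (29*D**2)/3 = 29*D**2/3)
I(N) + (-81 - 62*T(-1)) = (29/3)*1488**2 + (-81 - 31*(-1)/2) = (29/3)*2214144 + (-81 - 62*(-1/4)) = 21403392 + (-81 + 31/2) = 21403392 - 131/2 = 42806653/2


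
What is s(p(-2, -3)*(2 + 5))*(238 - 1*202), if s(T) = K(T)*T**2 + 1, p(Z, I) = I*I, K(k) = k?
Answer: 9001728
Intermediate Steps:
p(Z, I) = I**2
s(T) = 1 + T**3 (s(T) = T*T**2 + 1 = T**3 + 1 = 1 + T**3)
s(p(-2, -3)*(2 + 5))*(238 - 1*202) = (1 + ((-3)**2*(2 + 5))**3)*(238 - 1*202) = (1 + (9*7)**3)*(238 - 202) = (1 + 63**3)*36 = (1 + 250047)*36 = 250048*36 = 9001728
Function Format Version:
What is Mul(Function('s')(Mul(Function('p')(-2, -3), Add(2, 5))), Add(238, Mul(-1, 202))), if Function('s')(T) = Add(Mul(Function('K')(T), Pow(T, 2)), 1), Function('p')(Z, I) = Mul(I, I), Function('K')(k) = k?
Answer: 9001728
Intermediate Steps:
Function('p')(Z, I) = Pow(I, 2)
Function('s')(T) = Add(1, Pow(T, 3)) (Function('s')(T) = Add(Mul(T, Pow(T, 2)), 1) = Add(Pow(T, 3), 1) = Add(1, Pow(T, 3)))
Mul(Function('s')(Mul(Function('p')(-2, -3), Add(2, 5))), Add(238, Mul(-1, 202))) = Mul(Add(1, Pow(Mul(Pow(-3, 2), Add(2, 5)), 3)), Add(238, Mul(-1, 202))) = Mul(Add(1, Pow(Mul(9, 7), 3)), Add(238, -202)) = Mul(Add(1, Pow(63, 3)), 36) = Mul(Add(1, 250047), 36) = Mul(250048, 36) = 9001728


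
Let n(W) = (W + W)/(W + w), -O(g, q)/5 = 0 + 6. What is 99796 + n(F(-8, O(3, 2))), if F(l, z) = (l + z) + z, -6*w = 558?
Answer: 16067292/161 ≈ 99797.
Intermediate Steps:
O(g, q) = -30 (O(g, q) = -5*(0 + 6) = -5*6 = -30)
w = -93 (w = -⅙*558 = -93)
F(l, z) = l + 2*z
n(W) = 2*W/(-93 + W) (n(W) = (W + W)/(W - 93) = (2*W)/(-93 + W) = 2*W/(-93 + W))
99796 + n(F(-8, O(3, 2))) = 99796 + 2*(-8 + 2*(-30))/(-93 + (-8 + 2*(-30))) = 99796 + 2*(-8 - 60)/(-93 + (-8 - 60)) = 99796 + 2*(-68)/(-93 - 68) = 99796 + 2*(-68)/(-161) = 99796 + 2*(-68)*(-1/161) = 99796 + 136/161 = 16067292/161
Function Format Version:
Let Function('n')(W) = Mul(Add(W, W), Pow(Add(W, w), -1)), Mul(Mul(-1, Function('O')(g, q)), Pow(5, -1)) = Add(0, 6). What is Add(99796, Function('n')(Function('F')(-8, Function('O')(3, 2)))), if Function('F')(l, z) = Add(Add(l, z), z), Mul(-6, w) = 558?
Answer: Rational(16067292, 161) ≈ 99797.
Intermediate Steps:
Function('O')(g, q) = -30 (Function('O')(g, q) = Mul(-5, Add(0, 6)) = Mul(-5, 6) = -30)
w = -93 (w = Mul(Rational(-1, 6), 558) = -93)
Function('F')(l, z) = Add(l, Mul(2, z))
Function('n')(W) = Mul(2, W, Pow(Add(-93, W), -1)) (Function('n')(W) = Mul(Add(W, W), Pow(Add(W, -93), -1)) = Mul(Mul(2, W), Pow(Add(-93, W), -1)) = Mul(2, W, Pow(Add(-93, W), -1)))
Add(99796, Function('n')(Function('F')(-8, Function('O')(3, 2)))) = Add(99796, Mul(2, Add(-8, Mul(2, -30)), Pow(Add(-93, Add(-8, Mul(2, -30))), -1))) = Add(99796, Mul(2, Add(-8, -60), Pow(Add(-93, Add(-8, -60)), -1))) = Add(99796, Mul(2, -68, Pow(Add(-93, -68), -1))) = Add(99796, Mul(2, -68, Pow(-161, -1))) = Add(99796, Mul(2, -68, Rational(-1, 161))) = Add(99796, Rational(136, 161)) = Rational(16067292, 161)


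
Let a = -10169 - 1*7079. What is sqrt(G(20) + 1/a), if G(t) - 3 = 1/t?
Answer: sqrt(28932970)/3080 ≈ 1.7464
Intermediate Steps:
a = -17248 (a = -10169 - 7079 = -17248)
G(t) = 3 + 1/t
sqrt(G(20) + 1/a) = sqrt((3 + 1/20) + 1/(-17248)) = sqrt((3 + 1/20) - 1/17248) = sqrt(61/20 - 1/17248) = sqrt(263027/86240) = sqrt(28932970)/3080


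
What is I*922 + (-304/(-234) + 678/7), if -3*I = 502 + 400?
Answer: -226958422/819 ≈ -2.7712e+5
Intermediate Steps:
I = -902/3 (I = -(502 + 400)/3 = -⅓*902 = -902/3 ≈ -300.67)
I*922 + (-304/(-234) + 678/7) = -902/3*922 + (-304/(-234) + 678/7) = -831644/3 + (-304*(-1/234) + 678*(⅐)) = -831644/3 + (152/117 + 678/7) = -831644/3 + 80390/819 = -226958422/819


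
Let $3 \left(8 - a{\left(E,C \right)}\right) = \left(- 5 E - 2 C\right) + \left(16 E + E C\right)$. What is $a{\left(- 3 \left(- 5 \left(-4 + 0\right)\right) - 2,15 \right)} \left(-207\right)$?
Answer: $-114954$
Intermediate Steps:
$a{\left(E,C \right)} = 8 - \frac{11 E}{3} + \frac{2 C}{3} - \frac{C E}{3}$ ($a{\left(E,C \right)} = 8 - \frac{\left(- 5 E - 2 C\right) + \left(16 E + E C\right)}{3} = 8 - \frac{\left(- 5 E - 2 C\right) + \left(16 E + C E\right)}{3} = 8 - \frac{- 2 C + 11 E + C E}{3} = 8 - \left(- \frac{2 C}{3} + \frac{11 E}{3} + \frac{C E}{3}\right) = 8 - \frac{11 E}{3} + \frac{2 C}{3} - \frac{C E}{3}$)
$a{\left(- 3 \left(- 5 \left(-4 + 0\right)\right) - 2,15 \right)} \left(-207\right) = \left(8 - \frac{11 \left(- 3 \left(- 5 \left(-4 + 0\right)\right) - 2\right)}{3} + \frac{2}{3} \cdot 15 - 5 \left(- 3 \left(- 5 \left(-4 + 0\right)\right) - 2\right)\right) \left(-207\right) = \left(8 - \frac{11 \left(- 3 \left(\left(-5\right) \left(-4\right)\right) - 2\right)}{3} + 10 - 5 \left(- 3 \left(\left(-5\right) \left(-4\right)\right) - 2\right)\right) \left(-207\right) = \left(8 - \frac{11 \left(\left(-3\right) 20 - 2\right)}{3} + 10 - 5 \left(\left(-3\right) 20 - 2\right)\right) \left(-207\right) = \left(8 - \frac{11 \left(-60 - 2\right)}{3} + 10 - 5 \left(-60 - 2\right)\right) \left(-207\right) = \left(8 - - \frac{682}{3} + 10 - 5 \left(-62\right)\right) \left(-207\right) = \left(8 + \frac{682}{3} + 10 + 310\right) \left(-207\right) = \frac{1666}{3} \left(-207\right) = -114954$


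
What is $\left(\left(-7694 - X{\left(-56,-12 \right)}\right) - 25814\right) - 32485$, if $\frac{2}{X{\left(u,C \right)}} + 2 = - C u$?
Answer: $- \frac{22239640}{337} \approx -65993.0$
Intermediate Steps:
$X{\left(u,C \right)} = \frac{2}{-2 - C u}$ ($X{\left(u,C \right)} = \frac{2}{-2 + - C u} = \frac{2}{-2 - C u}$)
$\left(\left(-7694 - X{\left(-56,-12 \right)}\right) - 25814\right) - 32485 = \left(\left(-7694 - - \frac{2}{2 - -672}\right) - 25814\right) - 32485 = \left(\left(-7694 - - \frac{2}{2 + 672}\right) - 25814\right) - 32485 = \left(\left(-7694 - - \frac{2}{674}\right) - 25814\right) - 32485 = \left(\left(-7694 - \left(-2\right) \frac{1}{674}\right) - 25814\right) - 32485 = \left(\left(-7694 - - \frac{1}{337}\right) - 25814\right) - 32485 = \left(\left(-7694 + \frac{1}{337}\right) - 25814\right) - 32485 = \left(- \frac{2592877}{337} - 25814\right) - 32485 = - \frac{11292195}{337} - 32485 = - \frac{22239640}{337}$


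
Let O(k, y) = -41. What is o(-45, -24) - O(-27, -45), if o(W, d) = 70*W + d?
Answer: -3133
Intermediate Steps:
o(W, d) = d + 70*W
o(-45, -24) - O(-27, -45) = (-24 + 70*(-45)) - 1*(-41) = (-24 - 3150) + 41 = -3174 + 41 = -3133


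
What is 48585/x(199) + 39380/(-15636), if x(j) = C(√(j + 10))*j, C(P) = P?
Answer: -9845/3909 + 48585*√209/41591 ≈ 14.369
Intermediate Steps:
x(j) = j*√(10 + j) (x(j) = √(j + 10)*j = √(10 + j)*j = j*√(10 + j))
48585/x(199) + 39380/(-15636) = 48585/((199*√(10 + 199))) + 39380/(-15636) = 48585/((199*√209)) + 39380*(-1/15636) = 48585*(√209/41591) - 9845/3909 = 48585*√209/41591 - 9845/3909 = -9845/3909 + 48585*√209/41591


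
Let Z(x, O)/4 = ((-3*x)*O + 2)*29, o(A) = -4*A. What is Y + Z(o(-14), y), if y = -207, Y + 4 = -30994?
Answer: 4003250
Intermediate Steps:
Y = -30998 (Y = -4 - 30994 = -30998)
Z(x, O) = 232 - 348*O*x (Z(x, O) = 4*(((-3*x)*O + 2)*29) = 4*((-3*O*x + 2)*29) = 4*((2 - 3*O*x)*29) = 4*(58 - 87*O*x) = 232 - 348*O*x)
Y + Z(o(-14), y) = -30998 + (232 - 348*(-207)*(-4*(-14))) = -30998 + (232 - 348*(-207)*56) = -30998 + (232 + 4034016) = -30998 + 4034248 = 4003250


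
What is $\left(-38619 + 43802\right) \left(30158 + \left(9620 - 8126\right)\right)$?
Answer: $164052316$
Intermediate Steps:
$\left(-38619 + 43802\right) \left(30158 + \left(9620 - 8126\right)\right) = 5183 \left(30158 + 1494\right) = 5183 \cdot 31652 = 164052316$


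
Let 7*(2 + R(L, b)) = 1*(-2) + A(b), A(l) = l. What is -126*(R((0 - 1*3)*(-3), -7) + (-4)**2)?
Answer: -1602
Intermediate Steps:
R(L, b) = -16/7 + b/7 (R(L, b) = -2 + (1*(-2) + b)/7 = -2 + (-2 + b)/7 = -2 + (-2/7 + b/7) = -16/7 + b/7)
-126*(R((0 - 1*3)*(-3), -7) + (-4)**2) = -126*((-16/7 + (1/7)*(-7)) + (-4)**2) = -126*((-16/7 - 1) + 16) = -126*(-23/7 + 16) = -126*89/7 = -1602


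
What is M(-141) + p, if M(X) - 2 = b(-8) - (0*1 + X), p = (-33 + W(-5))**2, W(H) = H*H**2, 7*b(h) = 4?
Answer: 175753/7 ≈ 25108.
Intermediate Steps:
b(h) = 4/7 (b(h) = (1/7)*4 = 4/7)
W(H) = H**3
p = 24964 (p = (-33 + (-5)**3)**2 = (-33 - 125)**2 = (-158)**2 = 24964)
M(X) = 18/7 - X (M(X) = 2 + (4/7 - (0*1 + X)) = 2 + (4/7 - (0 + X)) = 2 + (4/7 - X) = 18/7 - X)
M(-141) + p = (18/7 - 1*(-141)) + 24964 = (18/7 + 141) + 24964 = 1005/7 + 24964 = 175753/7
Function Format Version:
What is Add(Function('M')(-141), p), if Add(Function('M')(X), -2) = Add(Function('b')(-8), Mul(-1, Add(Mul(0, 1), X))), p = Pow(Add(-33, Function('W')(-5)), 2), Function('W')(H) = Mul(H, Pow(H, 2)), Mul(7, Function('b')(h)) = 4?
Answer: Rational(175753, 7) ≈ 25108.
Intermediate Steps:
Function('b')(h) = Rational(4, 7) (Function('b')(h) = Mul(Rational(1, 7), 4) = Rational(4, 7))
Function('W')(H) = Pow(H, 3)
p = 24964 (p = Pow(Add(-33, Pow(-5, 3)), 2) = Pow(Add(-33, -125), 2) = Pow(-158, 2) = 24964)
Function('M')(X) = Add(Rational(18, 7), Mul(-1, X)) (Function('M')(X) = Add(2, Add(Rational(4, 7), Mul(-1, Add(Mul(0, 1), X)))) = Add(2, Add(Rational(4, 7), Mul(-1, Add(0, X)))) = Add(2, Add(Rational(4, 7), Mul(-1, X))) = Add(Rational(18, 7), Mul(-1, X)))
Add(Function('M')(-141), p) = Add(Add(Rational(18, 7), Mul(-1, -141)), 24964) = Add(Add(Rational(18, 7), 141), 24964) = Add(Rational(1005, 7), 24964) = Rational(175753, 7)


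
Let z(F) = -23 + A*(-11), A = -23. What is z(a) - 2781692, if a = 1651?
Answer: -2781462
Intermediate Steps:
z(F) = 230 (z(F) = -23 - 23*(-11) = -23 + 253 = 230)
z(a) - 2781692 = 230 - 2781692 = -2781462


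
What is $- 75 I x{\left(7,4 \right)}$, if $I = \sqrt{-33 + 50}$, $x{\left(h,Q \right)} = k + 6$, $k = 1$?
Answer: $- 525 \sqrt{17} \approx -2164.6$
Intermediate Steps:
$x{\left(h,Q \right)} = 7$ ($x{\left(h,Q \right)} = 1 + 6 = 7$)
$I = \sqrt{17} \approx 4.1231$
$- 75 I x{\left(7,4 \right)} = - 75 \sqrt{17} \cdot 7 = - 525 \sqrt{17}$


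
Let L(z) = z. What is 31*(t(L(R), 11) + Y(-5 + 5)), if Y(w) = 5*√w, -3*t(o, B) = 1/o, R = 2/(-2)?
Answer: 31/3 ≈ 10.333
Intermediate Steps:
R = -1 (R = 2*(-½) = -1)
t(o, B) = -1/(3*o)
31*(t(L(R), 11) + Y(-5 + 5)) = 31*(-⅓/(-1) + 5*√(-5 + 5)) = 31*(-⅓*(-1) + 5*√0) = 31*(⅓ + 5*0) = 31*(⅓ + 0) = 31*(⅓) = 31/3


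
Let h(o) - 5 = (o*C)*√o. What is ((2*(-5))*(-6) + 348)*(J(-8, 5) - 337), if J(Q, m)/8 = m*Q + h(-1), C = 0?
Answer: -251736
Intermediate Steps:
h(o) = 5 (h(o) = 5 + (o*0)*√o = 5 + 0*√o = 5 + 0 = 5)
J(Q, m) = 40 + 8*Q*m (J(Q, m) = 8*(m*Q + 5) = 8*(Q*m + 5) = 8*(5 + Q*m) = 40 + 8*Q*m)
((2*(-5))*(-6) + 348)*(J(-8, 5) - 337) = ((2*(-5))*(-6) + 348)*((40 + 8*(-8)*5) - 337) = (-10*(-6) + 348)*((40 - 320) - 337) = (60 + 348)*(-280 - 337) = 408*(-617) = -251736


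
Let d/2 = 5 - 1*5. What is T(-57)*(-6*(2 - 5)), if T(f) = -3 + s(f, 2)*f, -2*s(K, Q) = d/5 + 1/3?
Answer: 117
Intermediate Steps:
d = 0 (d = 2*(5 - 1*5) = 2*(5 - 5) = 2*0 = 0)
s(K, Q) = -⅙ (s(K, Q) = -(0/5 + 1/3)/2 = -(0*(⅕) + 1*(⅓))/2 = -(0 + ⅓)/2 = -½*⅓ = -⅙)
T(f) = -3 - f/6
T(-57)*(-6*(2 - 5)) = (-3 - ⅙*(-57))*(-6*(2 - 5)) = (-3 + 19/2)*(-6*(-3)) = (13/2)*18 = 117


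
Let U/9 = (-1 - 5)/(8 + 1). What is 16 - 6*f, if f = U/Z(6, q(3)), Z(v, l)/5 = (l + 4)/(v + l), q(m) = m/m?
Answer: 652/25 ≈ 26.080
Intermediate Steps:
q(m) = 1
Z(v, l) = 5*(4 + l)/(l + v) (Z(v, l) = 5*((l + 4)/(v + l)) = 5*((4 + l)/(l + v)) = 5*(4 + l)/(l + v))
U = -6 (U = 9*((-1 - 5)/(8 + 1)) = 9*(-6/9) = 9*(-6*⅑) = 9*(-⅔) = -6)
f = -42/25 (f = -6*(1 + 6)/(5*(4 + 1)) = -6/(5*5/7) = -6/(5*(⅐)*5) = -6/25/7 = -6*7/25 = -42/25 ≈ -1.6800)
16 - 6*f = 16 - 6*(-42/25) = 16 + 252/25 = 652/25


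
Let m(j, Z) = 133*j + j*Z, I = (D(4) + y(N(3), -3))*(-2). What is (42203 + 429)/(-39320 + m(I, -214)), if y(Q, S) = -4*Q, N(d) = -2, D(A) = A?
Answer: -73/64 ≈ -1.1406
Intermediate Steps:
I = -24 (I = (4 - 4*(-2))*(-2) = (4 + 8)*(-2) = 12*(-2) = -24)
m(j, Z) = 133*j + Z*j
(42203 + 429)/(-39320 + m(I, -214)) = (42203 + 429)/(-39320 - 24*(133 - 214)) = 42632/(-39320 - 24*(-81)) = 42632/(-39320 + 1944) = 42632/(-37376) = 42632*(-1/37376) = -73/64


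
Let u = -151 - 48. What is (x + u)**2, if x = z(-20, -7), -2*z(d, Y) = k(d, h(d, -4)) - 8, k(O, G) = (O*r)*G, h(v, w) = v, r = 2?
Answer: 354025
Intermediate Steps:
k(O, G) = 2*G*O (k(O, G) = (O*2)*G = (2*O)*G = 2*G*O)
u = -199
z(d, Y) = 4 - d**2 (z(d, Y) = -(2*d*d - 8)/2 = -(2*d**2 - 8)/2 = -(-8 + 2*d**2)/2 = 4 - d**2)
x = -396 (x = 4 - 1*(-20)**2 = 4 - 1*400 = 4 - 400 = -396)
(x + u)**2 = (-396 - 199)**2 = (-595)**2 = 354025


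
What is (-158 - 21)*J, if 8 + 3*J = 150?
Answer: -25418/3 ≈ -8472.7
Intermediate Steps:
J = 142/3 (J = -8/3 + (⅓)*150 = -8/3 + 50 = 142/3 ≈ 47.333)
(-158 - 21)*J = (-158 - 21)*(142/3) = -179*142/3 = -25418/3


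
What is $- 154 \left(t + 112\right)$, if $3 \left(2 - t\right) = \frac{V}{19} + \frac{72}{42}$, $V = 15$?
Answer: $- \frac{331122}{19} \approx -17427.0$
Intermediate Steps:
$t = \frac{155}{133}$ ($t = 2 - \frac{\frac{15}{19} + \frac{72}{42}}{3} = 2 - \frac{15 \cdot \frac{1}{19} + 72 \cdot \frac{1}{42}}{3} = 2 - \frac{\frac{15}{19} + \frac{12}{7}}{3} = 2 - \frac{111}{133} = \frac{155}{133} \approx 1.1654$)
$- 154 \left(t + 112\right) = - 154 \left(\frac{155}{133} + 112\right) = \left(-154\right) \frac{15051}{133} = - \frac{331122}{19}$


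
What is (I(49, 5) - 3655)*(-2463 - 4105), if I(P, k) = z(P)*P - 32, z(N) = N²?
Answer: -748502416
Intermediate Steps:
I(P, k) = -32 + P³ (I(P, k) = P²*P - 32 = P³ - 32 = -32 + P³)
(I(49, 5) - 3655)*(-2463 - 4105) = ((-32 + 49³) - 3655)*(-2463 - 4105) = ((-32 + 117649) - 3655)*(-6568) = (117617 - 3655)*(-6568) = 113962*(-6568) = -748502416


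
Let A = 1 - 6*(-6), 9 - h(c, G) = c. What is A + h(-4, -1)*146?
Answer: 1935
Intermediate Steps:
h(c, G) = 9 - c
A = 37 (A = 1 + 36 = 37)
A + h(-4, -1)*146 = 37 + (9 - 1*(-4))*146 = 37 + (9 + 4)*146 = 37 + 13*146 = 37 + 1898 = 1935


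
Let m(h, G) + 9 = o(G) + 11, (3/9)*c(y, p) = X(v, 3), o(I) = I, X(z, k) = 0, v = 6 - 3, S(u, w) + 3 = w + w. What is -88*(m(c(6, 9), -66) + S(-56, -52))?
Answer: 15048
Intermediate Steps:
S(u, w) = -3 + 2*w (S(u, w) = -3 + (w + w) = -3 + 2*w)
v = 3
c(y, p) = 0 (c(y, p) = 3*0 = 0)
m(h, G) = 2 + G (m(h, G) = -9 + (G + 11) = -9 + (11 + G) = 2 + G)
-88*(m(c(6, 9), -66) + S(-56, -52)) = -88*((2 - 66) + (-3 + 2*(-52))) = -88*(-64 + (-3 - 104)) = -88*(-64 - 107) = -88*(-171) = 15048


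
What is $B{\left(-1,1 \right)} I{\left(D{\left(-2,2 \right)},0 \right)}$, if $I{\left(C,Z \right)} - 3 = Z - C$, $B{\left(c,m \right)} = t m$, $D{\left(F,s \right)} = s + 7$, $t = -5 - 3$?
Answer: $48$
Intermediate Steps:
$t = -8$
$D{\left(F,s \right)} = 7 + s$
$B{\left(c,m \right)} = - 8 m$
$I{\left(C,Z \right)} = 3 + Z - C$ ($I{\left(C,Z \right)} = 3 - \left(C - Z\right) = 3 + Z - C$)
$B{\left(-1,1 \right)} I{\left(D{\left(-2,2 \right)},0 \right)} = \left(-8\right) 1 \left(3 + 0 - \left(7 + 2\right)\right) = - 8 \left(3 + 0 - 9\right) = \left(-8\right) \left(-6\right) = 48$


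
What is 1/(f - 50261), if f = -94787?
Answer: -1/145048 ≈ -6.8943e-6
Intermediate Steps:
1/(f - 50261) = 1/(-94787 - 50261) = 1/(-145048) = -1/145048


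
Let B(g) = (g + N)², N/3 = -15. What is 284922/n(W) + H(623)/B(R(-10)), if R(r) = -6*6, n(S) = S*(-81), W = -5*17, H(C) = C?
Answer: 23131637/557685 ≈ 41.478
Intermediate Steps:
W = -85
N = -45 (N = 3*(-15) = -45)
n(S) = -81*S
R(r) = -36
B(g) = (-45 + g)² (B(g) = (g - 45)² = (-45 + g)²)
284922/n(W) + H(623)/B(R(-10)) = 284922/((-81*(-85))) + 623/((-45 - 36)²) = 284922/6885 + 623/((-81)²) = 284922*(1/6885) + 623/6561 = 31658/765 + 623*(1/6561) = 31658/765 + 623/6561 = 23131637/557685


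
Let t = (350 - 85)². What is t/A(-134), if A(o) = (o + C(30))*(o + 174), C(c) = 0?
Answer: -14045/1072 ≈ -13.102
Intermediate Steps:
A(o) = o*(174 + o) (A(o) = (o + 0)*(o + 174) = o*(174 + o))
t = 70225 (t = 265² = 70225)
t/A(-134) = 70225/((-134*(174 - 134))) = 70225/((-134*40)) = 70225/(-5360) = 70225*(-1/5360) = -14045/1072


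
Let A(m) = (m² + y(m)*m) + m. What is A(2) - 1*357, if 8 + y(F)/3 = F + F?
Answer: -375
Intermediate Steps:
y(F) = -24 + 6*F (y(F) = -24 + 3*(F + F) = -24 + 3*(2*F) = -24 + 6*F)
A(m) = m + m² + m*(-24 + 6*m) (A(m) = (m² + (-24 + 6*m)*m) + m = (m² + m*(-24 + 6*m)) + m = m + m² + m*(-24 + 6*m))
A(2) - 1*357 = 2*(-23 + 7*2) - 1*357 = 2*(-23 + 14) - 357 = 2*(-9) - 357 = -18 - 357 = -375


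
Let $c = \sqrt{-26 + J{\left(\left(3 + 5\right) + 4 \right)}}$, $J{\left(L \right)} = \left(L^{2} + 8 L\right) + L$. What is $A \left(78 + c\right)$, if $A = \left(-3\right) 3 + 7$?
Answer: $-156 - 2 \sqrt{226} \approx -186.07$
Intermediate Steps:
$J{\left(L \right)} = L^{2} + 9 L$
$A = -2$ ($A = -9 + 7 = -2$)
$c = \sqrt{226}$ ($c = \sqrt{-26 + \left(\left(3 + 5\right) + 4\right) \left(9 + \left(\left(3 + 5\right) + 4\right)\right)} = \sqrt{-26 + \left(8 + 4\right) \left(9 + \left(8 + 4\right)\right)} = \sqrt{-26 + 12 \left(9 + 12\right)} = \sqrt{-26 + 12 \cdot 21} = \sqrt{-26 + 252} = \sqrt{226} \approx 15.033$)
$A \left(78 + c\right) = - 2 \left(78 + \sqrt{226}\right) = -156 - 2 \sqrt{226}$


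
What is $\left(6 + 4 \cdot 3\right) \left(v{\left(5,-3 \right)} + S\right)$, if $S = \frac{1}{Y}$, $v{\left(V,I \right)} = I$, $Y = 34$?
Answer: $- \frac{909}{17} \approx -53.471$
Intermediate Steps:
$S = \frac{1}{34} \approx 0.029412$
$\left(6 + 4 \cdot 3\right) \left(v{\left(5,-3 \right)} + S\right) = \left(6 + 4 \cdot 3\right) \left(-3 + \frac{1}{34}\right) = \left(6 + 12\right) \left(- \frac{101}{34}\right) = 18 \left(- \frac{101}{34}\right) = - \frac{909}{17}$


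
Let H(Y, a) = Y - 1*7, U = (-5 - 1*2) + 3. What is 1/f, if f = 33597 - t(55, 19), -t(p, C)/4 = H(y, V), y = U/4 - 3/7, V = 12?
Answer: 7/234943 ≈ 2.9794e-5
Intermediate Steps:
U = -4 (U = (-5 - 2) + 3 = -7 + 3 = -4)
y = -10/7 (y = -4/4 - 3/7 = -4*¼ - 3*⅐ = -1 - 3/7 = -10/7 ≈ -1.4286)
H(Y, a) = -7 + Y (H(Y, a) = Y - 7 = -7 + Y)
t(p, C) = 236/7 (t(p, C) = -4*(-7 - 10/7) = -4*(-59/7) = 236/7)
f = 234943/7 (f = 33597 - 1*236/7 = 33597 - 236/7 = 234943/7 ≈ 33563.)
1/f = 1/(234943/7) = 7/234943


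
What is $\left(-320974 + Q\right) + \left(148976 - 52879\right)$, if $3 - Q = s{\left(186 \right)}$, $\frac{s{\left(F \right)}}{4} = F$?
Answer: $-225618$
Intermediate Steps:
$s{\left(F \right)} = 4 F$
$Q = -741$ ($Q = 3 - 4 \cdot 186 = 3 - 744 = -741$)
$\left(-320974 + Q\right) + \left(148976 - 52879\right) = \left(-320974 - 741\right) + \left(148976 - 52879\right) = -321715 + \left(148976 - 52879\right) = -321715 + 96097 = -225618$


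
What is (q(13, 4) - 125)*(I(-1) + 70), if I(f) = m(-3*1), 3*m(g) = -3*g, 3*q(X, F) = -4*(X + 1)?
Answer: -31463/3 ≈ -10488.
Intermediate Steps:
q(X, F) = -4/3 - 4*X/3 (q(X, F) = (-4*(X + 1))/3 = (-4*(1 + X))/3 = (-4 - 4*X)/3 = -4/3 - 4*X/3)
m(g) = -g (m(g) = (-3*g)/3 = -g)
I(f) = 3 (I(f) = -(-3) = -1*(-3) = 3)
(q(13, 4) - 125)*(I(-1) + 70) = ((-4/3 - 4/3*13) - 125)*(3 + 70) = ((-4/3 - 52/3) - 125)*73 = (-56/3 - 125)*73 = -431/3*73 = -31463/3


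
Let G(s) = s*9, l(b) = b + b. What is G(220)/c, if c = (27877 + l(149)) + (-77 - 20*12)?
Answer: 330/4643 ≈ 0.071075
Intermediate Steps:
l(b) = 2*b
G(s) = 9*s
c = 27858 (c = (27877 + 2*149) + (-77 - 20*12) = (27877 + 298) + (-77 - 240) = 28175 - 317 = 27858)
G(220)/c = (9*220)/27858 = 1980*(1/27858) = 330/4643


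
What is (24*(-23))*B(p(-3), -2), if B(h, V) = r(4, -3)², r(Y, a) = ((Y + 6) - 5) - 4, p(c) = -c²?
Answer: -552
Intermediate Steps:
r(Y, a) = -3 + Y (r(Y, a) = ((6 + Y) - 5) - 4 = (1 + Y) - 4 = -3 + Y)
B(h, V) = 1 (B(h, V) = (-3 + 4)² = 1² = 1)
(24*(-23))*B(p(-3), -2) = (24*(-23))*1 = -552*1 = -552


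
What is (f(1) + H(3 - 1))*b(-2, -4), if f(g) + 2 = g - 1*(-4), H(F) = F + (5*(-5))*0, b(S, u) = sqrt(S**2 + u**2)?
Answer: 10*sqrt(5) ≈ 22.361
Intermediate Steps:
H(F) = F (H(F) = F - 25*0 = F + 0 = F)
f(g) = 2 + g (f(g) = -2 + (g - 1*(-4)) = -2 + (g + 4) = -2 + (4 + g) = 2 + g)
(f(1) + H(3 - 1))*b(-2, -4) = ((2 + 1) + (3 - 1))*sqrt((-2)**2 + (-4)**2) = (3 + 2)*sqrt(4 + 16) = 5*sqrt(20) = 5*(2*sqrt(5)) = 10*sqrt(5)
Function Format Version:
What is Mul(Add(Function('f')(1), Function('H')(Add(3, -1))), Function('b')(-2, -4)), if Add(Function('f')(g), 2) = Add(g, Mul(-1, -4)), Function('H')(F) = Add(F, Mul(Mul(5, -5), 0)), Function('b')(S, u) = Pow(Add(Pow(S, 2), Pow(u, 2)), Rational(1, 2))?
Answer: Mul(10, Pow(5, Rational(1, 2))) ≈ 22.361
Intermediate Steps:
Function('H')(F) = F (Function('H')(F) = Add(F, Mul(-25, 0)) = Add(F, 0) = F)
Function('f')(g) = Add(2, g) (Function('f')(g) = Add(-2, Add(g, Mul(-1, -4))) = Add(-2, Add(g, 4)) = Add(-2, Add(4, g)) = Add(2, g))
Mul(Add(Function('f')(1), Function('H')(Add(3, -1))), Function('b')(-2, -4)) = Mul(Add(Add(2, 1), Add(3, -1)), Pow(Add(Pow(-2, 2), Pow(-4, 2)), Rational(1, 2))) = Mul(Add(3, 2), Pow(Add(4, 16), Rational(1, 2))) = Mul(5, Pow(20, Rational(1, 2))) = Mul(5, Mul(2, Pow(5, Rational(1, 2)))) = Mul(10, Pow(5, Rational(1, 2)))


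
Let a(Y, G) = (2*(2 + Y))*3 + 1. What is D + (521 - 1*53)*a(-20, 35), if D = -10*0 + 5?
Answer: -50071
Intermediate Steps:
D = 5 (D = 0 + 5 = 5)
a(Y, G) = 13 + 6*Y (a(Y, G) = (4 + 2*Y)*3 + 1 = (12 + 6*Y) + 1 = 13 + 6*Y)
D + (521 - 1*53)*a(-20, 35) = 5 + (521 - 1*53)*(13 + 6*(-20)) = 5 + (521 - 53)*(13 - 120) = 5 + 468*(-107) = 5 - 50076 = -50071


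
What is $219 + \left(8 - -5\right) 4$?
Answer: $271$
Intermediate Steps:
$219 + \left(8 - -5\right) 4 = 219 + \left(8 + 5\right) 4 = 219 + 13 \cdot 4 = 219 + 52 = 271$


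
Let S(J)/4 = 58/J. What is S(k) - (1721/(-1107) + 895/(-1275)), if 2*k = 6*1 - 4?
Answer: 22042376/94095 ≈ 234.26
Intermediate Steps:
k = 1 (k = (6*1 - 4)/2 = (6 - 4)/2 = (½)*2 = 1)
S(J) = 232/J (S(J) = 4*(58/J) = 232/J)
S(k) - (1721/(-1107) + 895/(-1275)) = 232/1 - (1721/(-1107) + 895/(-1275)) = 232*1 - (1721*(-1/1107) + 895*(-1/1275)) = 232 - (-1721/1107 - 179/255) = 232 - 1*(-212336/94095) = 232 + 212336/94095 = 22042376/94095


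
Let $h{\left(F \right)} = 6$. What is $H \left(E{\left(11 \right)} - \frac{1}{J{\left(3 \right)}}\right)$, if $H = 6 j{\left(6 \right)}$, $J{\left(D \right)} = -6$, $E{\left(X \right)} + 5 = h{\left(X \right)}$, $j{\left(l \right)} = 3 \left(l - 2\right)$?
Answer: $84$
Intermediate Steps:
$j{\left(l \right)} = -6 + 3 l$ ($j{\left(l \right)} = 3 \left(-2 + l\right) = -6 + 3 l$)
$E{\left(X \right)} = 1$ ($E{\left(X \right)} = -5 + 6 = 1$)
$H = 72$ ($H = 6 \left(-6 + 3 \cdot 6\right) = 6 \left(-6 + 18\right) = 6 \cdot 12 = 72$)
$H \left(E{\left(11 \right)} - \frac{1}{J{\left(3 \right)}}\right) = 72 \left(1 - \frac{1}{-6}\right) = 72 \left(1 - - \frac{1}{6}\right) = 72 \left(1 + \frac{1}{6}\right) = 72 \cdot \frac{7}{6} = 84$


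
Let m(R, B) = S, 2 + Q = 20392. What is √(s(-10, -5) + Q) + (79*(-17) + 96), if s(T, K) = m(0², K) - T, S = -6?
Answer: -1247 + 3*√2266 ≈ -1104.2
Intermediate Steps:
Q = 20390 (Q = -2 + 20392 = 20390)
m(R, B) = -6
s(T, K) = -6 - T
√(s(-10, -5) + Q) + (79*(-17) + 96) = √((-6 - 1*(-10)) + 20390) + (79*(-17) + 96) = √((-6 + 10) + 20390) + (-1343 + 96) = √(4 + 20390) - 1247 = √20394 - 1247 = 3*√2266 - 1247 = -1247 + 3*√2266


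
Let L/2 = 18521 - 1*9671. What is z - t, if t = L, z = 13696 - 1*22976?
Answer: -26980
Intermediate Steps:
z = -9280 (z = 13696 - 22976 = -9280)
L = 17700 (L = 2*(18521 - 1*9671) = 2*(18521 - 9671) = 2*8850 = 17700)
t = 17700
z - t = -9280 - 1*17700 = -9280 - 17700 = -26980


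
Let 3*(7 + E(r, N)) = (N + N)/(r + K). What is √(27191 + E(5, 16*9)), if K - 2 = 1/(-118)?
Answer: 4*√5142071/55 ≈ 164.92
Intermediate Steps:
K = 235/118 (K = 2 + 1/(-118) = 2 - 1/118 = 235/118 ≈ 1.9915)
E(r, N) = -7 + 2*N/(3*(235/118 + r)) (E(r, N) = -7 + ((N + N)/(r + 235/118))/3 = -7 + ((2*N)/(235/118 + r))/3 = -7 + (2*N/(235/118 + r))/3 = -7 + 2*N/(3*(235/118 + r)))
√(27191 + E(5, 16*9)) = √(27191 + (-4935 - 2478*5 + 236*(16*9))/(3*(235 + 118*5))) = √(27191 + (-4935 - 12390 + 236*144)/(3*(235 + 590))) = √(27191 + (⅓)*(-4935 - 12390 + 33984)/825) = √(27191 + (⅓)*(1/825)*16659) = √(27191 + 1851/275) = √(7479376/275) = 4*√5142071/55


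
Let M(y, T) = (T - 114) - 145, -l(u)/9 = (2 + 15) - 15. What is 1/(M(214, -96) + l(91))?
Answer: -1/373 ≈ -0.0026810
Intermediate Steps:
l(u) = -18 (l(u) = -9*((2 + 15) - 15) = -9*(17 - 15) = -9*2 = -18)
M(y, T) = -259 + T (M(y, T) = (-114 + T) - 145 = -259 + T)
1/(M(214, -96) + l(91)) = 1/((-259 - 96) - 18) = 1/(-355 - 18) = 1/(-373) = -1/373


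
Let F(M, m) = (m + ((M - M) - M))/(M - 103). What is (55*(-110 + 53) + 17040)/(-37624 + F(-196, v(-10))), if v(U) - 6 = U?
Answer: -4157595/11249768 ≈ -0.36957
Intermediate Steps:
v(U) = 6 + U
F(M, m) = (m - M)/(-103 + M) (F(M, m) = (m + (0 - M))/(-103 + M) = (m - M)/(-103 + M))
(55*(-110 + 53) + 17040)/(-37624 + F(-196, v(-10))) = (55*(-110 + 53) + 17040)/(-37624 + ((6 - 10) - 1*(-196))/(-103 - 196)) = (55*(-57) + 17040)/(-37624 + (-4 + 196)/(-299)) = (-3135 + 17040)/(-37624 - 1/299*192) = 13905/(-37624 - 192/299) = 13905/(-11249768/299) = 13905*(-299/11249768) = -4157595/11249768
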